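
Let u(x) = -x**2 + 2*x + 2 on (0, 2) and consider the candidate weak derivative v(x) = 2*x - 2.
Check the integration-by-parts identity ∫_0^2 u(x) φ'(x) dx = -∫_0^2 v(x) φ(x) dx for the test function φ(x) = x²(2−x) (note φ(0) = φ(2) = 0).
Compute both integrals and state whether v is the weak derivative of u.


LHS = 8/15, RHS = -8/15. No, v is not the weak derivative of u.

u(x) = -x**2 + 2*x + 2, classical derivative u'(x) = 2 - 2*x.
φ(x) = x²(2−x), so φ'(x) = x*(4 - 3*x).
Note φ(0) = φ(2) = 0, so the boundary term u·φ vanishes.
LHS = ∫_0^2 u(x) φ'(x) dx = ∫_0^2 (3*x^4 - 10*x^3 + 2*x^2 + 8*x) dx. Term by term:
  ∫_0^2 3*x^4 dx = 96/5;  ∫_0^2 -10*x^3 dx = -40;  ∫_0^2 2*x^2 dx = 16/3;
  ∫_0^2 8*x dx = 16.
Sum: 96/5 − 40 + 16/3 + 16 = 8/15.
So LHS = 8/15.
∫_0^2 v(x) φ(x) dx = ∫_0^2 (-2*x^4 + 6*x^3 - 4*x^2) dx. Term by term:
  ∫_0^2 -2*x^4 dx = -64/5;  ∫_0^2 6*x^3 dx = 24;  ∫_0^2 -4*x^2 dx = -32/3.
Sum: -64/5 + 24 − 32/3 = 8/15.
So RHS = -∫_0^2 v(x) φ(x) dx = -8/15.
LHS − RHS = 16/15 ≠ 0, so the identity fails.
(For a valid weak derivative the identity must hold for EVERY test function, in particular this one. The failure shows v is NOT the weak derivative of u.)
Correct weak derivative would be u'(x) = 2 - 2*x.


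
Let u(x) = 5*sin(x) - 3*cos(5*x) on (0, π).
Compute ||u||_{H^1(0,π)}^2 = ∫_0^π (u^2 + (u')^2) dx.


||u||_{H^1(0,π)}^2 = 142*π

u'(x) = 15*sin(5*x) + 5*cos(x).
Expand u² and (u')² and integrate term by term on (0, π), using: for integers n ≥ 1, ∫_0^π sin²(nx) dx = ∫_0^π cos²(nx) dx = π/2; for n ≠ n', ∫_0^π sin(nx)sin(n'x) dx = ∫_0^π cos(nx)cos(n'x) dx = 0; and by product-to-sum, ∫_0^π sin(nx)cos(n'x) dx = ½∫_0^π [sin((n+n')x) + sin((n−n')x)] dx, which is 0 when n+n' is even and 2n/(n²−n'²) when n+n' is odd (it need not vanish on (0, π)).
  u² squared terms: (-3)²·∫cos(5x)² dx = 9·π/2 = 9*π/2;  (5)²·∫sin(x)² dx = 25·π/2 = 25*π/2.
  u² cross terms: 2·(-3)·(5)·∫cos(5x)·sin(x) dx = -30·(0) = 0.
  So ∫_0^π u² dx = 9*π/2 + 25*π/2 + 0 = 17*π.
  (u')² squared terms: (5)²·∫cos(x)² dx = 25·π/2 = 25*π/2;  (15)²·∫sin(5x)² dx = 225·π/2 = 225*π/2.
  (u')² cross terms: 2·(5)·(15)·∫cos(x)·sin(5x) dx = 150·(0) = 0.
  So ∫_0^π (u')² dx = 25*π/2 + 225*π/2 + 0 = 125*π.
||u||_{H^1}^2 = (17*π) + (125*π) = 142*π.


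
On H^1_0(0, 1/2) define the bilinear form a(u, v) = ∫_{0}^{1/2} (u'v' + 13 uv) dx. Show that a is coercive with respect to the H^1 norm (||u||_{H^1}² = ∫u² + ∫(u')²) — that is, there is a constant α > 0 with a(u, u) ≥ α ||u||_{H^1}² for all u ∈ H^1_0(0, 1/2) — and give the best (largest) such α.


α = 1

Coercivity of a(·,·) on H^1_0(0, 1/2) means a(u, u) ≥ α ||u||_{H^1}² for every u ∈ H^1_0.
The interval has length L = 1/2, and Poincaré/coercivity depend only on L. Here a(u, u) = ∫(u')² + (13)·∫u².
Here c = 13 ≥ 1, so a(u,u) = ∫(u')² + c∫u² ≥ ∫(u')² + ∫u² = ||u||_{H^1}², i.e. α = 1 works. No larger α is possible: a(u,u) ≥ α||u||_{H^1}² means (1−α)∫(u')² ≥ (α−c)∫u², and for the modes u_n = sin(nπ(x−x₀)/L) (x₀ the left endpoint) one has ∫u_n²/∫(u_n')² = (L/(nπ))² → 0, so a(u_n,u_n)/||u_n||_{H^1}² → 1. Hence the optimal constant is α = 1.
Therefore α = 1.


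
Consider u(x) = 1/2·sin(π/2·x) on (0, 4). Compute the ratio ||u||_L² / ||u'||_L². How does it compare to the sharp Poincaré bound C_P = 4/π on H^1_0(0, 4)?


||u||_L² / ||u'||_L² = 2/π < C_P = 4/π.

u(x) = 1/2·sin(π/2·x), so u'(x) = π*cos(π*x/2)/4.
Writing u(x) = A·sin(kπx/L) with A = 1/2 and k = 2, use ∫_0^L sin²(kπx/L) dx = L/2 and ∫_0^L cos²(kπx/L) dx = L/2.
u² = 1/4·sin²(π/2·x) and (u')² = π^2/16·cos²(π/2·x), and each of sin², cos² integrates to L/2 = 2 over (0, 4).
∫_0^4 u² dx = 1/2, so ||u||_L² = sqrt(2)/2.
∫_0^4 (u')² dx = π^2/8, so ||u'||_L² = sqrt(2)*π/4.
Ratio ||u||_L² / ||u'||_L² = 2/π.
Sharp Poincaré constant on H^1_0(0, 4) is C_P = L/π = 4/π, achieved by sin(π/4·x).
This is the k = 2 harmonic; the ratio L/(kπ) is strictly less than C_P = L/π, consistent with the sharp inequality ||u||_L² ≤ C_P ||u'||_L².


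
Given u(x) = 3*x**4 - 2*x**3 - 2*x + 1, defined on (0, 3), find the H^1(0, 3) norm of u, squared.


||u||_{H^1}^2 = 542541/14

The H^1 norm (squared) on an interval (0, L) is
  ||u||_{H^1}^2 = ∫_0^L u(x)^2 dx + ∫_0^L u'(x)^2 dx.
Compute u'(x) = 12*x**3 - 6*x**2 - 2.
Then u(x)^2 = 9*x**8 - 12*x**7 + 4*x**6 - 12*x**5 + 14*x**4 - 4*x**3 + 4*x**2 - 4*x + 1 and u'(x)^2 = 144*x**6 - 144*x**5 + 36*x**4 - 48*x**3 + 24*x**2 + 4.
Integrate each monomial from 0 to 3 using ∫_0^3 c·x^n dx = c·3^(n+1)/(n+1):
  ∫_0^3 u(x)^2 dx = ∫_0^3 (9*x^8 - 12*x^7 + 4*x^6 - 12*x^5 + 14*x^4 - 4*x^3 + 4*x^2 - 4*x + 1) dx. Term by term:
    ∫_0^3 9*x^8 dx = 19683;  ∫_0^3 -12*x^7 dx = -19683/2;  ∫_0^3 4*x^6 dx = 8748/7;
    ∫_0^3 -12*x^5 dx = -1458;  ∫_0^3 14*x^4 dx = 3402/5;  ∫_0^3 -4*x^3 dx = -81;
    ∫_0^3 4*x^2 dx = 36;  ∫_0^3 -4*x dx = -18;  ∫_0^3 1 dx = 3.
  Sum: 19683 − 19683/2 + 8748/7 − 1458 + 3402/5 − 81 + 36 − 18 + 3 = 717753/70.
  ∫_0^3 u'(x)^2 dx = ∫_0^3 (144*x^6 - 144*x^5 + 36*x^4 - 48*x^3 + 24*x^2 + 4) dx. Term by term:
    ∫_0^3 144*x^6 dx = 314928/7;  ∫_0^3 -144*x^5 dx = -17496;  ∫_0^3 36*x^4 dx = 8748/5;
    ∫_0^3 -48*x^3 dx = -972;  ∫_0^3 24*x^2 dx = 216;  ∫_0^3 4 dx = 12.
  Sum: 314928/7 − 17496 + 8748/5 − 972 + 216 + 12 = 997476/35.
Adding: ||u||_{H^1}^2 = 717753/70 + 997476/35 = 542541/14.


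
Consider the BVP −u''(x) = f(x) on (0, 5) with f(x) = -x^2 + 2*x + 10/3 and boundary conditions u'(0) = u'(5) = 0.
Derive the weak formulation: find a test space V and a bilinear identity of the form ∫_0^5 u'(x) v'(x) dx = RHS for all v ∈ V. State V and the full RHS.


V = H^1(0, 5) (no boundary constraint on v; u is determined up to an additive constant); weak form: ∫_0^5 u'v' dx = ∫_0^5 (-x^2 + 2*x + 10/3) v dx for all v ∈ V.

Multiply both sides by a test function v and integrate from 0 to 5:
  ∫_0^5 −u''(x) v(x) dx = ∫_0^5 f(x) v(x) dx.
Integrate the LHS by parts once:
  ∫_0^5 −u'' v dx = −[u'(x) v(x)]_0^5 + ∫_0^5 u'(x) v'(x) dx.
Thus ∫_0^5 u'(x) v'(x) dx = ∫_0^5 f(x) v(x) dx + [u'(x) v(x)]_0^5.
Choose V so that boundary terms are either known or forced to vanish.
u has homogeneous Neumann: u'(0) = u'(5) = 0. So [u' v]_0^5 = 0·v(5) − 0·v(0) = 0 for any v; take V = H^1(0, 5).
Weak formulation: find u (satisfying any essential BC) such that ∫_0^5 u'(x) v'(x) dx = ∫_0^5 f v dx for all v ∈ V (homogeneous Neumann, so boundary terms vanish).
Substituting f(x) = -x^2 + 2*x + 10/3, the right-hand side is ∫_0^5 (-x^2 + 2*x + 10/3) v dx.
Compatibility check (pure Neumann): taking v ≡ 1 ∈ V gives 0 = ∫_0^5 f dx + (0) − (0), i.e. ∫_0^5 f dx must equal u'(0) − u'(5) = 0. Indeed ∫_0^5 (-x^2 + 2*x + 10/3) dx = 0, so the data are compatible. The solution is then unique only up to an additive constant (fix it e.g. by requiring ∫_0^5 u dx = 0).


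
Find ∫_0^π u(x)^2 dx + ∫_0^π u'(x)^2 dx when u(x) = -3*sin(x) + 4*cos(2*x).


||u||_{H^1(0,π)}^2 = 80 + 49*π

u'(x) = -8*sin(2*x) - 3*cos(x).
Expand u² and (u')² and integrate term by term on (0, π), using: for integers n ≥ 1, ∫_0^π sin²(nx) dx = ∫_0^π cos²(nx) dx = π/2; for n ≠ n', ∫_0^π sin(nx)sin(n'x) dx = ∫_0^π cos(nx)cos(n'x) dx = 0; and by product-to-sum, ∫_0^π sin(nx)cos(n'x) dx = ½∫_0^π [sin((n+n')x) + sin((n−n')x)] dx, which is 0 when n+n' is even and 2n/(n²−n'²) when n+n' is odd (it need not vanish on (0, π)).
  u² squared terms: (-3)²·∫sin(x)² dx = 9·π/2 = 9*π/2;  (4)²·∫cos(2x)² dx = 16·π/2 = 8*π.
  u² cross terms: 2·(-3)·(4)·∫sin(x)·cos(2x) dx = -24·(-2/3) = 16.
  So ∫_0^π u² dx = 9*π/2 + 8*π + 16 = 16 + 25*π/2.
  (u')² squared terms: (-8)²·∫sin(2x)² dx = 64·π/2 = 32*π;  (-3)²·∫cos(x)² dx = 9·π/2 = 9*π/2.
  (u')² cross terms: 2·(-8)·(-3)·∫sin(2x)·cos(x) dx = 48·(4/3) = 64.
  So ∫_0^π (u')² dx = 32*π + 9*π/2 + 64 = 64 + 73*π/2.
||u||_{H^1}^2 = (16 + 25*π/2) + (64 + 73*π/2) = 80 + 49*π.


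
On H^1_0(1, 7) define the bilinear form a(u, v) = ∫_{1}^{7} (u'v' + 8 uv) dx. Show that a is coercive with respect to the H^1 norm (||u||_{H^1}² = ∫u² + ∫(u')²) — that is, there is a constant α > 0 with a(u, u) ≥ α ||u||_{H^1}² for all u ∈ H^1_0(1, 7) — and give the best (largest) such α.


α = 1

Coercivity of a(·,·) on H^1_0(1, 7) means a(u, u) ≥ α ||u||_{H^1}² for every u ∈ H^1_0.
The interval has length L = 6, and Poincaré/coercivity depend only on L. Here a(u, u) = ∫(u')² + (8)·∫u².
Here c = 8 ≥ 1, so a(u,u) = ∫(u')² + c∫u² ≥ ∫(u')² + ∫u² = ||u||_{H^1}², i.e. α = 1 works. No larger α is possible: a(u,u) ≥ α||u||_{H^1}² means (1−α)∫(u')² ≥ (α−c)∫u², and for the modes u_n = sin(nπ(x−x₀)/L) (x₀ the left endpoint) one has ∫u_n²/∫(u_n')² = (L/(nπ))² → 0, so a(u_n,u_n)/||u_n||_{H^1}² → 1. Hence the optimal constant is α = 1.
Therefore α = 1.


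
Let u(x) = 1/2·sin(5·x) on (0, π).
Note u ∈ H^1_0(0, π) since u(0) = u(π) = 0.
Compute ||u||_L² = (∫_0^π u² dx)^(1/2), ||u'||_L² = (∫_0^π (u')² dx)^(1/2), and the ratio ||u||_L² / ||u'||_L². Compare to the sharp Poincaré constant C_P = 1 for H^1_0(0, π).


||u||_L² / ||u'||_L² = 1/5 < C_P = 1.

u(x) = 1/2·sin(5·x), so u'(x) = 5*cos(5*x)/2.
Writing u(x) = A·sin(kπx/L) with A = 1/2 and k = 5, use ∫_0^L sin²(kπx/L) dx = L/2 and ∫_0^L cos²(kπx/L) dx = L/2.
u² = 1/4·sin²(5·x) and (u')² = 25/4·cos²(5·x), and each of sin², cos² integrates to L/2 = π/2 over (0, π).
∫_0^π u² dx = π/8, so ||u||_L² = sqrt(2)*sqrt(π)/4.
∫_0^π (u')² dx = 25*π/8, so ||u'||_L² = 5*sqrt(2)*sqrt(π)/4.
Ratio ||u||_L² / ||u'||_L² = 1/5.
Sharp Poincaré constant on H^1_0(0, π) is C_P = L/π = 1, achieved by sin(x).
This is the k = 5 harmonic; the ratio L/(kπ) is strictly less than C_P = L/π, consistent with the sharp inequality ||u||_L² ≤ C_P ||u'||_L².


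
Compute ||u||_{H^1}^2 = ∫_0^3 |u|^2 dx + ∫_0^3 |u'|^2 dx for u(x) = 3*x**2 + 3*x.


||u||_{H^1}^2 = 13959/10

The H^1 norm (squared) on an interval (0, L) is
  ||u||_{H^1}^2 = ∫_0^L u(x)^2 dx + ∫_0^L u'(x)^2 dx.
Compute u'(x) = 6*x + 3.
Then u(x)^2 = 9*x**4 + 18*x**3 + 9*x**2 and u'(x)^2 = 36*x**2 + 36*x + 9.
Integrate each monomial from 0 to 3 using ∫_0^3 c·x^n dx = c·3^(n+1)/(n+1):
  ∫_0^3 u(x)^2 dx = ∫_0^3 (9*x^4 + 18*x^3 + 9*x^2) dx. Term by term:
    ∫_0^3 9*x^4 dx = 2187/5;  ∫_0^3 18*x^3 dx = 729/2;  ∫_0^3 9*x^2 dx = 81.
  Sum: 2187/5 + 729/2 + 81 = 8829/10.
  ∫_0^3 u'(x)^2 dx = ∫_0^3 (36*x^2 + 36*x + 9) dx. Term by term:
    ∫_0^3 36*x^2 dx = 324;  ∫_0^3 36*x dx = 162;  ∫_0^3 9 dx = 27.
  Sum: 324 + 162 + 27 = 513.
Adding: ||u||_{H^1}^2 = 8829/10 + 513 = 13959/10.


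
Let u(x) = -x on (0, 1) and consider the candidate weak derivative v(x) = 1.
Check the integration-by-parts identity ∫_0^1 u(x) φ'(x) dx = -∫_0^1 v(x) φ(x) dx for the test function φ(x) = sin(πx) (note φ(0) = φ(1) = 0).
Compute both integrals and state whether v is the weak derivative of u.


LHS = 2/π, RHS = -2/π. No, v is not the weak derivative of u.

u(x) = -x, classical derivative u'(x) = -1.
φ(x) = sin(πx), so φ'(x) = π*cos(π*x).
Note φ(0) = φ(1) = 0, so the boundary term u·φ vanishes.
LHS = ∫_0^1 u(x) φ'(x) dx = ∫_0^1 (-π*x*cos(π*x)) dx. Term by term:
  ∫_0^1 -π*x*cos(π*x) dx = 2/π.
So LHS = 2/π.
∫_0^1 v(x) φ(x) dx = ∫_0^1 (sin(π*x)) dx. Term by term:
  ∫_0^1 sin(π*x) dx = 2/π.
So RHS = -∫_0^1 v(x) φ(x) dx = -2/π.
LHS − RHS = 4/π ≠ 0, so the identity fails.
(For a valid weak derivative the identity must hold for EVERY test function, in particular this one. The failure shows v is NOT the weak derivative of u.)
Correct weak derivative would be u'(x) = -1.


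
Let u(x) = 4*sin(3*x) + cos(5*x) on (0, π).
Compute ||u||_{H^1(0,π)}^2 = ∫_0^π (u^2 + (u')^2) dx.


||u||_{H^1(0,π)}^2 = 93*π

u'(x) = -5*sin(5*x) + 12*cos(3*x).
Expand u² and (u')² and integrate term by term on (0, π), using: for integers n ≥ 1, ∫_0^π sin²(nx) dx = ∫_0^π cos²(nx) dx = π/2; for n ≠ n', ∫_0^π sin(nx)sin(n'x) dx = ∫_0^π cos(nx)cos(n'x) dx = 0; and by product-to-sum, ∫_0^π sin(nx)cos(n'x) dx = ½∫_0^π [sin((n+n')x) + sin((n−n')x)] dx, which is 0 when n+n' is even and 2n/(n²−n'²) when n+n' is odd (it need not vanish on (0, π)).
  u² squared terms: (4)²·∫sin(3x)² dx = 16·π/2 = 8*π;  (1)²·∫cos(5x)² dx = 1·π/2 = π/2.
  u² cross terms: 2·(4)·(1)·∫sin(3x)·cos(5x) dx = 8·(0) = 0.
  So ∫_0^π u² dx = 8*π + π/2 + 0 = 17*π/2.
  (u')² squared terms: (-5)²·∫sin(5x)² dx = 25·π/2 = 25*π/2;  (12)²·∫cos(3x)² dx = 144·π/2 = 72*π.
  (u')² cross terms: 2·(-5)·(12)·∫sin(5x)·cos(3x) dx = -120·(0) = 0.
  So ∫_0^π (u')² dx = 25*π/2 + 72*π + 0 = 169*π/2.
||u||_{H^1}^2 = (17*π/2) + (169*π/2) = 93*π.


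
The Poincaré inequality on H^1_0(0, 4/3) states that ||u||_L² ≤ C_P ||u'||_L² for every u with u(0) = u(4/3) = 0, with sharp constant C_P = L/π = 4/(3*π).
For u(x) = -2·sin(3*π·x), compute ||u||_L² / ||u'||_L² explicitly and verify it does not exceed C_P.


||u||_L² / ||u'||_L² = 1/(3*π) < C_P = 4/(3*π).

u(x) = -2·sin(3*π·x), so u'(x) = -6*π*cos(3*π*x).
Writing u(x) = A·sin(kπx/L) with A = -2 and k = 4, use ∫_0^L sin²(kπx/L) dx = L/2 and ∫_0^L cos²(kπx/L) dx = L/2.
u² = 4·sin²(3*π·x) and (u')² = 36*π^2·cos²(3*π·x), and each of sin², cos² integrates to L/2 = 2/3 over (0, 4/3).
∫_0^4/3 u² dx = 8/3, so ||u||_L² = 2*sqrt(6)/3.
∫_0^4/3 (u')² dx = 24*π^2, so ||u'||_L² = 2*sqrt(6)*π.
Ratio ||u||_L² / ||u'||_L² = 1/(3*π).
Sharp Poincaré constant on H^1_0(0, 4/3) is C_P = L/π = 4/(3*π), achieved by sin(3*π/4·x).
This is the k = 4 harmonic; the ratio L/(kπ) is strictly less than C_P = L/π, consistent with the sharp inequality ||u||_L² ≤ C_P ||u'||_L².


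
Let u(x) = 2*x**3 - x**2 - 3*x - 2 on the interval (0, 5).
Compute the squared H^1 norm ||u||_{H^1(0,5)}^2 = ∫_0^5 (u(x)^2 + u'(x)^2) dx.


||u||_{H^1}^2 = 1905205/42

The H^1 norm (squared) on an interval (0, L) is
  ||u||_{H^1}^2 = ∫_0^L u(x)^2 dx + ∫_0^L u'(x)^2 dx.
Compute u'(x) = 6*x**2 - 2*x - 3.
Then u(x)^2 = 4*x**6 - 4*x**5 - 11*x**4 - 2*x**3 + 13*x**2 + 12*x + 4 and u'(x)^2 = 36*x**4 - 24*x**3 - 32*x**2 + 12*x + 9.
Integrate each monomial from 0 to 5 using ∫_0^5 c·x^n dx = c·5^(n+1)/(n+1):
  ∫_0^5 u(x)^2 dx = ∫_0^5 (4*x^6 - 4*x^5 - 11*x^4 - 2*x^3 + 13*x^2 + 12*x + 4) dx. Term by term:
    ∫_0^5 4*x^6 dx = 312500/7;  ∫_0^5 -4*x^5 dx = -31250/3;  ∫_0^5 -11*x^4 dx = -6875;
    ∫_0^5 -2*x^3 dx = -625/2;  ∫_0^5 13*x^2 dx = 1625/3;  ∫_0^5 12*x dx = 150;
    ∫_0^5 4 dx = 20.
  Sum: 312500/7 − 31250/3 − 6875 − 625/2 + 1625/3 + 150 + 20 = 388505/14.
  ∫_0^5 u'(x)^2 dx = ∫_0^5 (36*x^4 - 24*x^3 - 32*x^2 + 12*x + 9) dx. Term by term:
    ∫_0^5 36*x^4 dx = 22500;  ∫_0^5 -24*x^3 dx = -3750;  ∫_0^5 -32*x^2 dx = -4000/3;
    ∫_0^5 12*x dx = 150;  ∫_0^5 9 dx = 45.
  Sum: 22500 − 3750 − 4000/3 + 150 + 45 = 52835/3.
Adding: ||u||_{H^1}^2 = 388505/14 + 52835/3 = 1905205/42.


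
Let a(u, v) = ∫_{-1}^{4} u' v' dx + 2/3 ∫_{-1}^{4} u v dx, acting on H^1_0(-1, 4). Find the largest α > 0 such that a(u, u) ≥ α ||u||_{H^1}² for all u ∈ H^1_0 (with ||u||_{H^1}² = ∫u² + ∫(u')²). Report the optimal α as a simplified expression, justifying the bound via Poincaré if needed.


α = (π^2 + 50/3)/(π^2 + 25)

Coercivity of a(·,·) on H^1_0(-1, 4) means a(u, u) ≥ α ||u||_{H^1}² for every u ∈ H^1_0.
The interval has length L = 5, and Poincaré/coercivity depend only on L. Here a(u, u) = ∫(u')² + (2/3)·∫u².
Here 0 < c = 2/3 < 1. The condition a(u,u) ≥ α||u||_{H^1}² reads (1−α)∫(u')² ≥ (α−c)∫u². Any admissible α is ≤ 1 (rapidly oscillating u have ∫u²/∫(u')² → 0), and α = 1 would force 0 ≥ (1−c)∫u², impossible since c < 1; so 1−α > 0. By the sharp Poincaré inequality on H^1_0 of an interval of length L, ∫(u')² ≥ (π/L)²∫u² with equality for the first sine mode sin(π(x−x₀)/L) (x₀ the left endpoint), so the inequality holds for all u iff (1−α)(π/L)² ≥ α − c, i.e. α ≤ ((π/L)² + c)/((π/L)² + 1) = (1 + c(L/π)²)/(1 + (L/π)²). With (π/L)² = π^2/25 and c = 2/3, the largest admissible constant is α = ((π/L)² + c)/((π/L)² + 1).
Simplifying, α = (π^2 + 50/3)/(π^2 + 25).


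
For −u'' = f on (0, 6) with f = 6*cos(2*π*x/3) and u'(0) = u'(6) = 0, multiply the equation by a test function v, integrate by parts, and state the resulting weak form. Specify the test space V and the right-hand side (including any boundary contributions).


V = H^1(0, 6) (no boundary constraint on v; u is determined up to an additive constant); weak form: ∫_0^6 u'v' dx = ∫_0^6 (6*cos(2*π*x/3)) v dx for all v ∈ V.

Multiply both sides by a test function v and integrate from 0 to 6:
  ∫_0^6 −u''(x) v(x) dx = ∫_0^6 f(x) v(x) dx.
Integrate the LHS by parts once:
  ∫_0^6 −u'' v dx = −[u'(x) v(x)]_0^6 + ∫_0^6 u'(x) v'(x) dx.
Thus ∫_0^6 u'(x) v'(x) dx = ∫_0^6 f(x) v(x) dx + [u'(x) v(x)]_0^6.
Choose V so that boundary terms are either known or forced to vanish.
u has homogeneous Neumann: u'(0) = u'(6) = 0. So [u' v]_0^6 = 0·v(6) − 0·v(0) = 0 for any v; take V = H^1(0, 6).
Weak formulation: find u (satisfying any essential BC) such that ∫_0^6 u'(x) v'(x) dx = ∫_0^6 f v dx for all v ∈ V (homogeneous Neumann, so boundary terms vanish).
Substituting f(x) = 6*cos(2*π*x/3), the right-hand side is ∫_0^6 (6*cos(2*π*x/3)) v dx.
Compatibility check (pure Neumann): taking v ≡ 1 ∈ V gives 0 = ∫_0^6 f dx + (0) − (0), i.e. ∫_0^6 f dx must equal u'(0) − u'(6) = 0. Indeed ∫_0^6 (6*cos(2*π*x/3)) dx = 0, so the data are compatible. The solution is then unique only up to an additive constant (fix it e.g. by requiring ∫_0^6 u dx = 0).


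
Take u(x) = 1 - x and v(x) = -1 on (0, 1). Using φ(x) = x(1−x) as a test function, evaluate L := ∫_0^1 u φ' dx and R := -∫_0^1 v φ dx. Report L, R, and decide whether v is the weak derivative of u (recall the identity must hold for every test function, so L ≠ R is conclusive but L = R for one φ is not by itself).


LHS = 1/6, RHS = 1/6. Yes, v = u' weakly.

u(x) = 1 - x, classical derivative u'(x) = -1.
φ(x) = x(1−x), so φ'(x) = 1 - 2*x.
Note φ(0) = φ(1) = 0, so the boundary term u·φ vanishes.
LHS = ∫_0^1 u(x) φ'(x) dx = ∫_0^1 (2*x^2 - 3*x + 1) dx. Term by term:
  ∫_0^1 2*x^2 dx = 2/3;  ∫_0^1 -3*x dx = -3/2;  ∫_0^1 1 dx = 1.
Sum: 2/3 − 3/2 + 1 = 1/6.
So LHS = 1/6.
∫_0^1 v(x) φ(x) dx = ∫_0^1 (x^2 - x) dx. Term by term:
  ∫_0^1 x^2 dx = 1/3;  ∫_0^1 -x dx = -1/2.
Sum: 1/3 − 1/2 = -1/6.
So RHS = -∫_0^1 v(x) φ(x) dx = 1/6.
LHS = RHS, so the identity holds for this test φ.
Moreover u is smooth here and v(x) = u'(x) = -1 pointwise, so the identity holds for every test function. Hence v is the weak derivative of u.


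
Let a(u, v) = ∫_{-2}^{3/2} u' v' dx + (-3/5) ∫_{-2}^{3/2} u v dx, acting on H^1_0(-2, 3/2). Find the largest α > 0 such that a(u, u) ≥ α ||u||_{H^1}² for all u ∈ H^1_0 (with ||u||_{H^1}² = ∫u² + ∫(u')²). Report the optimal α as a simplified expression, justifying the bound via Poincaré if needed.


α = (-147 + 20*π^2)/(5*(4*π^2 + 49))

Coercivity of a(·,·) on H^1_0(-2, 3/2) means a(u, u) ≥ α ||u||_{H^1}² for every u ∈ H^1_0.
The interval has length L = 7/2, and Poincaré/coercivity depend only on L. Here a(u, u) = ∫(u')² + (-3/5)·∫u².
Here c = -3/5 < 0 with |c| < (π/L)² = 4*π^2/49, so coercivity still holds. The condition a(u,u) ≥ α||u||_{H^1}² reads (1−α)∫(u')² ≥ (α−c)∫u². Any admissible α is ≤ 1 (rapidly oscillating u have ∫u²/∫(u')² → 0), and α = 1 would force 0 ≥ (1−c)∫u², impossible since c < 1; so 1−α > 0. By the sharp Poincaré inequality on H^1_0 of an interval of length L, ∫(u')² ≥ (π/L)²∫u² with equality for the first sine mode sin(π(x−x₀)/L) (x₀ the left endpoint), so the inequality holds for all u iff (1−α)(π/L)² ≥ α − c, i.e. α ≤ ((π/L)² + c)/((π/L)² + 1) = (1 + c(L/π)²)/(1 + (L/π)²). (Direct route, valid since c ≤ 0: Poincaré gives c∫u² ≥ c(L/π)²∫(u')², so a(u,u) ≥ (1 + c(L/π)²)∫(u')², while ||u||_{H^1}² ≤ (1 + (L/π)²)∫(u')²; dividing yields the same α.) With (π/L)² = 4*π^2/49 and c = -3/5, the largest admissible constant is α = ((π/L)² + c)/((π/L)² + 1).
Simplifying, α = (-147 + 20*π^2)/(5*(4*π^2 + 49)).


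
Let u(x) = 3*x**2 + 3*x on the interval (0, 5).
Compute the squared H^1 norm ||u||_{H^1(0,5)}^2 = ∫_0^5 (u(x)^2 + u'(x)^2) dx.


||u||_{H^1}^2 = 21615/2

The H^1 norm (squared) on an interval (0, L) is
  ||u||_{H^1}^2 = ∫_0^L u(x)^2 dx + ∫_0^L u'(x)^2 dx.
Compute u'(x) = 6*x + 3.
Then u(x)^2 = 9*x**4 + 18*x**3 + 9*x**2 and u'(x)^2 = 36*x**2 + 36*x + 9.
Integrate each monomial from 0 to 5 using ∫_0^5 c·x^n dx = c·5^(n+1)/(n+1):
  ∫_0^5 u(x)^2 dx = ∫_0^5 (9*x^4 + 18*x^3 + 9*x^2) dx. Term by term:
    ∫_0^5 9*x^4 dx = 5625;  ∫_0^5 18*x^3 dx = 5625/2;  ∫_0^5 9*x^2 dx = 375.
  Sum: 5625 + 5625/2 + 375 = 17625/2.
  ∫_0^5 u'(x)^2 dx = ∫_0^5 (36*x^2 + 36*x + 9) dx. Term by term:
    ∫_0^5 36*x^2 dx = 1500;  ∫_0^5 36*x dx = 450;  ∫_0^5 9 dx = 45.
  Sum: 1500 + 450 + 45 = 1995.
Adding: ||u||_{H^1}^2 = 17625/2 + 1995 = 21615/2.


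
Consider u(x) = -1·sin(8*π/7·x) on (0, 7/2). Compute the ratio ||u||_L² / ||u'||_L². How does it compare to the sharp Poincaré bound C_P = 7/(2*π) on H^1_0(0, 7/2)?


||u||_L² / ||u'||_L² = 7/(8*π) < C_P = 7/(2*π).

u(x) = -1·sin(8*π/7·x), so u'(x) = -8*π*cos(8*π*x/7)/7.
Writing u(x) = A·sin(kπx/L) with A = -1 and k = 4, use ∫_0^L sin²(kπx/L) dx = L/2 and ∫_0^L cos²(kπx/L) dx = L/2.
u² = 1·sin²(8*π/7·x) and (u')² = 64*π^2/49·cos²(8*π/7·x), and each of sin², cos² integrates to L/2 = 7/4 over (0, 7/2).
∫_0^7/2 u² dx = 7/4, so ||u||_L² = sqrt(7)/2.
∫_0^7/2 (u')² dx = 16*π^2/7, so ||u'||_L² = 4*sqrt(7)*π/7.
Ratio ||u||_L² / ||u'||_L² = 7/(8*π).
Sharp Poincaré constant on H^1_0(0, 7/2) is C_P = L/π = 7/(2*π), achieved by sin(2*π/7·x).
This is the k = 4 harmonic; the ratio L/(kπ) is strictly less than C_P = L/π, consistent with the sharp inequality ||u||_L² ≤ C_P ||u'||_L².


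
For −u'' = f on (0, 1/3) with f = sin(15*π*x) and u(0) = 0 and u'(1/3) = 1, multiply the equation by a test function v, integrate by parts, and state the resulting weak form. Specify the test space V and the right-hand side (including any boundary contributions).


V = {v ∈ H^1(0, 1/3) : v(0) = 0} (test functions vanish at x = 0 where u is specified); weak form: ∫_0^1/3 u'v' dx = ∫_0^1/3 (sin(15*π*x)) v dx + v(1/3) for all v ∈ V.

Multiply both sides by a test function v and integrate from 0 to 1/3:
  ∫_0^1/3 −u''(x) v(x) dx = ∫_0^1/3 f(x) v(x) dx.
Integrate the LHS by parts once:
  ∫_0^1/3 −u'' v dx = −[u'(x) v(x)]_0^1/3 + ∫_0^1/3 u'(x) v'(x) dx.
Thus ∫_0^1/3 u'(x) v'(x) dx = ∫_0^1/3 f(x) v(x) dx + [u'(x) v(x)]_0^1/3.
Choose V so that boundary terms are either known or forced to vanish.
Mixed BC: u(0) = 0 (Dirichlet) and u'(1/3) = 1 (Neumann). Define V = {v ∈ H^1(0, 1/3) : v(0) = 0}. Then [u' v]_0^1/3 = u'(1/3)·v(1/3) − u'(0)·0 = v(1/3).
Weak formulation: find u (satisfying any essential BC) such that ∫_0^1/3 u'(x) v'(x) dx = ∫_0^1/3 f v dx + v(1/3) for all v ∈ V (Dirichlet at 0 absorbed into V; Neumann datum at x = 1/3 contributes the boundary term).
Substituting f(x) = sin(15*π*x), the right-hand side is ∫_0^1/3 (sin(15*π*x)) v dx + v(1/3).


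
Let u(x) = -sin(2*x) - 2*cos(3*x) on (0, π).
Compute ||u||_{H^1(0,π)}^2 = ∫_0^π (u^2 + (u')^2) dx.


||u||_{H^1(0,π)}^2 = -32 + 45*π/2

u'(x) = 6*sin(3*x) - 2*cos(2*x).
Expand u² and (u')² and integrate term by term on (0, π), using: for integers n ≥ 1, ∫_0^π sin²(nx) dx = ∫_0^π cos²(nx) dx = π/2; for n ≠ n', ∫_0^π sin(nx)sin(n'x) dx = ∫_0^π cos(nx)cos(n'x) dx = 0; and by product-to-sum, ∫_0^π sin(nx)cos(n'x) dx = ½∫_0^π [sin((n+n')x) + sin((n−n')x)] dx, which is 0 when n+n' is even and 2n/(n²−n'²) when n+n' is odd (it need not vanish on (0, π)).
  u² squared terms: (-1)²·∫sin(2x)² dx = 1·π/2 = π/2;  (-2)²·∫cos(3x)² dx = 4·π/2 = 2*π.
  u² cross terms: 2·(-1)·(-2)·∫sin(2x)·cos(3x) dx = 4·(-4/5) = -16/5.
  So ∫_0^π u² dx = π/2 + 2*π − 16/5 = -16/5 + 5*π/2.
  (u')² squared terms: (-2)²·∫cos(2x)² dx = 4·π/2 = 2*π;  (6)²·∫sin(3x)² dx = 36·π/2 = 18*π.
  (u')² cross terms: 2·(-2)·(6)·∫cos(2x)·sin(3x) dx = -24·(6/5) = -144/5.
  So ∫_0^π (u')² dx = 2*π + 18*π − 144/5 = -144/5 + 20*π.
||u||_{H^1}^2 = (-16/5 + 5*π/2) + (-144/5 + 20*π) = -32 + 45*π/2.


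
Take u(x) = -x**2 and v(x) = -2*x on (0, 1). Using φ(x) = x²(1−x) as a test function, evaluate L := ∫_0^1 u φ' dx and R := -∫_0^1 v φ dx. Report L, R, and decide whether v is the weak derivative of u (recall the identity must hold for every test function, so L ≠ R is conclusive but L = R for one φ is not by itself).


LHS = 1/10, RHS = 1/10. Yes, v = u' weakly.

u(x) = -x**2, classical derivative u'(x) = -2*x.
φ(x) = x²(1−x), so φ'(x) = x*(2 - 3*x).
Note φ(0) = φ(1) = 0, so the boundary term u·φ vanishes.
LHS = ∫_0^1 u(x) φ'(x) dx = ∫_0^1 (3*x^4 - 2*x^3) dx. Term by term:
  ∫_0^1 3*x^4 dx = 3/5;  ∫_0^1 -2*x^3 dx = -1/2.
Sum: 3/5 − 1/2 = 1/10.
So LHS = 1/10.
∫_0^1 v(x) φ(x) dx = ∫_0^1 (2*x^4 - 2*x^3) dx. Term by term:
  ∫_0^1 2*x^4 dx = 2/5;  ∫_0^1 -2*x^3 dx = -1/2.
Sum: 2/5 − 1/2 = -1/10.
So RHS = -∫_0^1 v(x) φ(x) dx = 1/10.
LHS = RHS, so the identity holds for this test φ.
Moreover u is smooth here and v(x) = u'(x) = -2*x pointwise, so the identity holds for every test function. Hence v is the weak derivative of u.


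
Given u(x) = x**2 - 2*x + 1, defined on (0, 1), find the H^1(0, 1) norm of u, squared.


||u||_{H^1}^2 = 23/15

The H^1 norm (squared) on an interval (0, L) is
  ||u||_{H^1}^2 = ∫_0^L u(x)^2 dx + ∫_0^L u'(x)^2 dx.
Compute u'(x) = 2*x - 2.
Then u(x)^2 = x**4 - 4*x**3 + 6*x**2 - 4*x + 1 and u'(x)^2 = 4*x**2 - 8*x + 4.
Integrate each monomial from 0 to 1 using ∫_0^1 c·x^n dx = c·1^(n+1)/(n+1):
  ∫_0^1 u(x)^2 dx = ∫_0^1 (x^4 - 4*x^3 + 6*x^2 - 4*x + 1) dx. Term by term:
    ∫_0^1 x^4 dx = 1/5;  ∫_0^1 -4*x^3 dx = -1;  ∫_0^1 6*x^2 dx = 2;
    ∫_0^1 -4*x dx = -2;  ∫_0^1 1 dx = 1.
  Sum: 1/5 − 1 + 2 − 2 + 1 = 1/5.
  ∫_0^1 u'(x)^2 dx = ∫_0^1 (4*x^2 - 8*x + 4) dx. Term by term:
    ∫_0^1 4*x^2 dx = 4/3;  ∫_0^1 -8*x dx = -4;  ∫_0^1 4 dx = 4.
  Sum: 4/3 − 4 + 4 = 4/3.
Adding: ||u||_{H^1}^2 = 1/5 + 4/3 = 23/15.


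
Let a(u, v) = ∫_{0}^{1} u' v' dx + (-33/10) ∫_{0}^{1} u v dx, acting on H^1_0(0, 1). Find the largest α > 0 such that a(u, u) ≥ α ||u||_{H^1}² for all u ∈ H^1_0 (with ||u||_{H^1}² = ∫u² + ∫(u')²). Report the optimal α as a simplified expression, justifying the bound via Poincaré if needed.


α = (-33/10 + π^2)/(1 + π^2)

Coercivity of a(·,·) on H^1_0(0, 1) means a(u, u) ≥ α ||u||_{H^1}² for every u ∈ H^1_0.
The interval has length L = 1, and Poincaré/coercivity depend only on L. Here a(u, u) = ∫(u')² + (-33/10)·∫u².
Here c = -33/10 < 0 with |c| < (π/L)² = π^2, so coercivity still holds. The condition a(u,u) ≥ α||u||_{H^1}² reads (1−α)∫(u')² ≥ (α−c)∫u². Any admissible α is ≤ 1 (rapidly oscillating u have ∫u²/∫(u')² → 0), and α = 1 would force 0 ≥ (1−c)∫u², impossible since c < 1; so 1−α > 0. By the sharp Poincaré inequality on H^1_0 of an interval of length L, ∫(u')² ≥ (π/L)²∫u² with equality for the first sine mode sin(π(x−x₀)/L) (x₀ the left endpoint), so the inequality holds for all u iff (1−α)(π/L)² ≥ α − c, i.e. α ≤ ((π/L)² + c)/((π/L)² + 1) = (1 + c(L/π)²)/(1 + (L/π)²). (Direct route, valid since c ≤ 0: Poincaré gives c∫u² ≥ c(L/π)²∫(u')², so a(u,u) ≥ (1 + c(L/π)²)∫(u')², while ||u||_{H^1}² ≤ (1 + (L/π)²)∫(u')²; dividing yields the same α.) With (π/L)² = π^2 and c = -33/10, the largest admissible constant is α = ((π/L)² + c)/((π/L)² + 1).
Simplifying, α = (-33/10 + π^2)/(1 + π^2).


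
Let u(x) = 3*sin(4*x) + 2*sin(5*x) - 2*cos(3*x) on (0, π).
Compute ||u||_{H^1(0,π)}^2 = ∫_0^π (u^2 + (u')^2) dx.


||u||_{H^1(0,π)}^2 = -960/7 + 297*π/2

u'(x) = 6*sin(3*x) + 12*cos(4*x) + 10*cos(5*x).
Expand u² and (u')² and integrate term by term on (0, π), using: for integers n ≥ 1, ∫_0^π sin²(nx) dx = ∫_0^π cos²(nx) dx = π/2; for n ≠ n', ∫_0^π sin(nx)sin(n'x) dx = ∫_0^π cos(nx)cos(n'x) dx = 0; and by product-to-sum, ∫_0^π sin(nx)cos(n'x) dx = ½∫_0^π [sin((n+n')x) + sin((n−n')x)] dx, which is 0 when n+n' is even and 2n/(n²−n'²) when n+n' is odd (it need not vanish on (0, π)).
  u² squared terms: (-2)²·∫cos(3x)² dx = 4·π/2 = 2*π;  (2)²·∫sin(5x)² dx = 4·π/2 = 2*π;  (3)²·∫sin(4x)² dx = 9·π/2 = 9*π/2.
  u² cross terms: 2·(-2)·(2)·∫cos(3x)·sin(5x) dx = -8·(0) = 0;  2·(-2)·(3)·∫cos(3x)·sin(4x) dx = -12·(8/7) = -96/7;  2·(2)·(3)·∫sin(5x)·sin(4x) dx = 12·(0) = 0.
  So ∫_0^π u² dx = 2*π + 2*π + 9*π/2 + 0 − 96/7 + 0 = -96/7 + 17*π/2.
  (u')² squared terms: (6)²·∫sin(3x)² dx = 36·π/2 = 18*π;  (10)²·∫cos(5x)² dx = 100·π/2 = 50*π;  (12)²·∫cos(4x)² dx = 144·π/2 = 72*π.
  (u')² cross terms: 2·(6)·(10)·∫sin(3x)·cos(5x) dx = 120·(0) = 0;  2·(6)·(12)·∫sin(3x)·cos(4x) dx = 144·(-6/7) = -864/7;  2·(10)·(12)·∫cos(5x)·cos(4x) dx = 240·(0) = 0.
  So ∫_0^π (u')² dx = 18*π + 50*π + 72*π + 0 − 864/7 + 0 = -864/7 + 140*π.
||u||_{H^1}^2 = (-96/7 + 17*π/2) + (-864/7 + 140*π) = -960/7 + 297*π/2.


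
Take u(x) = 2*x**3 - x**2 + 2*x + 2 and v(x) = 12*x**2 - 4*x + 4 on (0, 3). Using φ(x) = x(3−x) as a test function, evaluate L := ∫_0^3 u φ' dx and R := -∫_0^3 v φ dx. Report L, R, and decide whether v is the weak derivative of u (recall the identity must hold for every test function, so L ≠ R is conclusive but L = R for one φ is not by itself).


LHS = -342/5, RHS = -684/5. No, v is not the weak derivative of u.

u(x) = 2*x**3 - x**2 + 2*x + 2, classical derivative u'(x) = 6*x**2 - 2*x + 2.
φ(x) = x(3−x), so φ'(x) = 3 - 2*x.
Note φ(0) = φ(3) = 0, so the boundary term u·φ vanishes.
LHS = ∫_0^3 u(x) φ'(x) dx = ∫_0^3 (-4*x^4 + 8*x^3 - 7*x^2 + 2*x + 6) dx. Term by term:
  ∫_0^3 -4*x^4 dx = -972/5;  ∫_0^3 8*x^3 dx = 162;  ∫_0^3 -7*x^2 dx = -63;
  ∫_0^3 2*x dx = 9;  ∫_0^3 6 dx = 18.
Sum: -972/5 + 162 − 63 + 9 + 18 = -342/5.
So LHS = -342/5.
∫_0^3 v(x) φ(x) dx = ∫_0^3 (-12*x^4 + 40*x^3 - 16*x^2 + 12*x) dx. Term by term:
  ∫_0^3 -12*x^4 dx = -2916/5;  ∫_0^3 40*x^3 dx = 810;  ∫_0^3 -16*x^2 dx = -144;
  ∫_0^3 12*x dx = 54.
Sum: -2916/5 + 810 − 144 + 54 = 684/5.
So RHS = -∫_0^3 v(x) φ(x) dx = -684/5.
LHS − RHS = 342/5 ≠ 0, so the identity fails.
(For a valid weak derivative the identity must hold for EVERY test function, in particular this one. The failure shows v is NOT the weak derivative of u.)
Correct weak derivative would be u'(x) = 6*x**2 - 2*x + 2.


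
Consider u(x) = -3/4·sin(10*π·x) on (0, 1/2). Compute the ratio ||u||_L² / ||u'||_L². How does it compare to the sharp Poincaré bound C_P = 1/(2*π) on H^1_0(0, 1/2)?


||u||_L² / ||u'||_L² = 1/(10*π) < C_P = 1/(2*π).

u(x) = -3/4·sin(10*π·x), so u'(x) = -15*π*cos(10*π*x)/2.
Writing u(x) = A·sin(kπx/L) with A = -3/4 and k = 5, use ∫_0^L sin²(kπx/L) dx = L/2 and ∫_0^L cos²(kπx/L) dx = L/2.
u² = 9/16·sin²(10*π·x) and (u')² = 225*π^2/4·cos²(10*π·x), and each of sin², cos² integrates to L/2 = 1/4 over (0, 1/2).
∫_0^1/2 u² dx = 9/64, so ||u||_L² = 3/8.
∫_0^1/2 (u')² dx = 225*π^2/16, so ||u'||_L² = 15*π/4.
Ratio ||u||_L² / ||u'||_L² = 1/(10*π).
Sharp Poincaré constant on H^1_0(0, 1/2) is C_P = L/π = 1/(2*π), achieved by sin(2*π·x).
This is the k = 5 harmonic; the ratio L/(kπ) is strictly less than C_P = L/π, consistent with the sharp inequality ||u||_L² ≤ C_P ||u'||_L².


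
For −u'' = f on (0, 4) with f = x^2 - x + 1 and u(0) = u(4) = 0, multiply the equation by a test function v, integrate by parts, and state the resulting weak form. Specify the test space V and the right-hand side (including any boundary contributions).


V = H^1_0(0, 4) (so v(0) = v(4) = 0); weak form: ∫_0^4 u'v' dx = ∫_0^4 (x^2 - x + 1) v dx for all v ∈ V.

Multiply both sides by a test function v and integrate from 0 to 4:
  ∫_0^4 −u''(x) v(x) dx = ∫_0^4 f(x) v(x) dx.
Integrate the LHS by parts once:
  ∫_0^4 −u'' v dx = −[u'(x) v(x)]_0^4 + ∫_0^4 u'(x) v'(x) dx.
Thus ∫_0^4 u'(x) v'(x) dx = ∫_0^4 f(x) v(x) dx + [u'(x) v(x)]_0^4.
Choose V so that boundary terms are either known or forced to vanish.
u is Dirichlet: u(0) = u(4) = 0. Let V = H^1_0(0, 4); then v(0) = v(4) = 0, and [u' v]_0^4 = 0.
Weak formulation: find u (satisfying any essential BC) such that ∫_0^4 u'(x) v'(x) dx = ∫_0^4 f v dx for all v ∈ V.
Substituting f(x) = x^2 - x + 1, the right-hand side is ∫_0^4 (x^2 - x + 1) v dx.


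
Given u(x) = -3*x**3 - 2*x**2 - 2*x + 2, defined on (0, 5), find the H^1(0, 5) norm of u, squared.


||u||_{H^1}^2 = 1435605/7

The H^1 norm (squared) on an interval (0, L) is
  ||u||_{H^1}^2 = ∫_0^L u(x)^2 dx + ∫_0^L u'(x)^2 dx.
Compute u'(x) = -9*x**2 - 4*x - 2.
Then u(x)^2 = 9*x**6 + 12*x**5 + 16*x**4 - 4*x**3 - 4*x**2 - 8*x + 4 and u'(x)^2 = 81*x**4 + 72*x**3 + 52*x**2 + 16*x + 4.
Integrate each monomial from 0 to 5 using ∫_0^5 c·x^n dx = c·5^(n+1)/(n+1):
  ∫_0^5 u(x)^2 dx = ∫_0^5 (9*x^6 + 12*x^5 + 16*x^4 - 4*x^3 - 4*x^2 - 8*x + 4) dx. Term by term:
    ∫_0^5 9*x^6 dx = 703125/7;  ∫_0^5 12*x^5 dx = 31250;  ∫_0^5 16*x^4 dx = 10000;
    ∫_0^5 -4*x^3 dx = -625;  ∫_0^5 -4*x^2 dx = -500/3;  ∫_0^5 -8*x dx = -100;
    ∫_0^5 4 dx = 20.
  Sum: 703125/7 + 31250 + 10000 − 625 − 500/3 − 100 + 20 = 2957320/21.
  ∫_0^5 u'(x)^2 dx = ∫_0^5 (81*x^4 + 72*x^3 + 52*x^2 + 16*x + 4) dx. Term by term:
    ∫_0^5 81*x^4 dx = 50625;  ∫_0^5 72*x^3 dx = 11250;  ∫_0^5 52*x^2 dx = 6500/3;
    ∫_0^5 16*x dx = 200;  ∫_0^5 4 dx = 20.
  Sum: 50625 + 11250 + 6500/3 + 200 + 20 = 192785/3.
Adding: ||u||_{H^1}^2 = 2957320/21 + 192785/3 = 1435605/7.


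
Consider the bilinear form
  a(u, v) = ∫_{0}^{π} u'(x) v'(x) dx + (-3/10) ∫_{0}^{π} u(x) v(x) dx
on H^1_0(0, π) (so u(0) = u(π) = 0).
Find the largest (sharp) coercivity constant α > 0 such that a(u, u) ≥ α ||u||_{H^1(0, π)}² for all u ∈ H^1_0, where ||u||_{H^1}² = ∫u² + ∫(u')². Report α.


α = 7/20

Coercivity of a(·,·) on H^1_0(0, π) means a(u, u) ≥ α ||u||_{H^1}² for every u ∈ H^1_0.
The interval has length L = π, and Poincaré/coercivity depend only on L. Here a(u, u) = ∫(u')² + (-3/10)·∫u².
Here c = -3/10 < 0 with |c| < (π/L)² = 1, so coercivity still holds. The condition a(u,u) ≥ α||u||_{H^1}² reads (1−α)∫(u')² ≥ (α−c)∫u². Any admissible α is ≤ 1 (rapidly oscillating u have ∫u²/∫(u')² → 0), and α = 1 would force 0 ≥ (1−c)∫u², impossible since c < 1; so 1−α > 0. By the sharp Poincaré inequality on H^1_0 of an interval of length L, ∫(u')² ≥ (π/L)²∫u² with equality for the first sine mode sin(π(x−x₀)/L) (x₀ the left endpoint), so the inequality holds for all u iff (1−α)(π/L)² ≥ α − c, i.e. α ≤ ((π/L)² + c)/((π/L)² + 1) = (1 + c(L/π)²)/(1 + (L/π)²). (Direct route, valid since c ≤ 0: Poincaré gives c∫u² ≥ c(L/π)²∫(u')², so a(u,u) ≥ (1 + c(L/π)²)∫(u')², while ||u||_{H^1}² ≤ (1 + (L/π)²)∫(u')²; dividing yields the same α.) With (π/L)² = 1 and c = -3/10, the largest admissible constant is α = ((π/L)² + c)/((π/L)² + 1).
Simplifying, α = 7/20.


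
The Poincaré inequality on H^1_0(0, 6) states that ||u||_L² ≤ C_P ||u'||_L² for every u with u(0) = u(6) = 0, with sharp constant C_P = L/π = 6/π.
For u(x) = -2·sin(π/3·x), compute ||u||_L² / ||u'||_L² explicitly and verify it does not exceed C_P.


||u||_L² / ||u'||_L² = 3/π < C_P = 6/π.

u(x) = -2·sin(π/3·x), so u'(x) = -2*π*cos(π*x/3)/3.
Writing u(x) = A·sin(kπx/L) with A = -2 and k = 2, use ∫_0^L sin²(kπx/L) dx = L/2 and ∫_0^L cos²(kπx/L) dx = L/2.
u² = 4·sin²(π/3·x) and (u')² = 4*π^2/9·cos²(π/3·x), and each of sin², cos² integrates to L/2 = 3 over (0, 6).
∫_0^6 u² dx = 12, so ||u||_L² = 2*sqrt(3).
∫_0^6 (u')² dx = 4*π^2/3, so ||u'||_L² = 2*sqrt(3)*π/3.
Ratio ||u||_L² / ||u'||_L² = 3/π.
Sharp Poincaré constant on H^1_0(0, 6) is C_P = L/π = 6/π, achieved by sin(π/6·x).
This is the k = 2 harmonic; the ratio L/(kπ) is strictly less than C_P = L/π, consistent with the sharp inequality ||u||_L² ≤ C_P ||u'||_L².


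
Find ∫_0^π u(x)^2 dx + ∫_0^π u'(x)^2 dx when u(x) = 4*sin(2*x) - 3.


||u||_{H^1(0,π)}^2 = 49*π

u'(x) = 8*cos(2*x).
Expand u² and (u')² and integrate term by term on (0, π), using: for integers n ≥ 1, ∫_0^π sin²(nx) dx = ∫_0^π cos²(nx) dx = π/2; for n ≠ n', ∫_0^π sin(nx)sin(n'x) dx = ∫_0^π cos(nx)cos(n'x) dx = 0; and by product-to-sum, ∫_0^π sin(nx)cos(n'x) dx = ½∫_0^π [sin((n+n')x) + sin((n−n')x)] dx, which is 0 when n+n' is even and 2n/(n²−n'²) when n+n' is odd (it need not vanish on (0, π)). For the constant mode: ∫_0^π 1 dx = π, ∫_0^π cos(nx) dx = 0, ∫_0^π sin(nx) dx = (1−(−1)^n)/n.
  u² squared terms: (-3)²·∫1 dx = 9·π = 9*π;  (4)²·∫sin(2x)² dx = 16·π/2 = 8*π.
  u² cross terms: 2·(-3)·(4)·∫1·sin(2x) dx = -24·(0) = 0.
  So ∫_0^π u² dx = 9*π + 8*π + 0 = 17*π.
  (u')² squared terms: (8)²·∫cos(2x)² dx = 64·π/2 = 32*π.
  So ∫_0^π (u')² dx = 32*π.
||u||_{H^1}^2 = (17*π) + (32*π) = 49*π.


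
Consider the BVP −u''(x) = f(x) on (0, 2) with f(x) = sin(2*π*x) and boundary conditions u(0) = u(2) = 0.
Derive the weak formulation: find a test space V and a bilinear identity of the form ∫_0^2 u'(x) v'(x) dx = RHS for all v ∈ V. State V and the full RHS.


V = H^1_0(0, 2) (so v(0) = v(2) = 0); weak form: ∫_0^2 u'v' dx = ∫_0^2 (sin(2*π*x)) v dx for all v ∈ V.

Multiply both sides by a test function v and integrate from 0 to 2:
  ∫_0^2 −u''(x) v(x) dx = ∫_0^2 f(x) v(x) dx.
Integrate the LHS by parts once:
  ∫_0^2 −u'' v dx = −[u'(x) v(x)]_0^2 + ∫_0^2 u'(x) v'(x) dx.
Thus ∫_0^2 u'(x) v'(x) dx = ∫_0^2 f(x) v(x) dx + [u'(x) v(x)]_0^2.
Choose V so that boundary terms are either known or forced to vanish.
u is Dirichlet: u(0) = u(2) = 0. Let V = H^1_0(0, 2); then v(0) = v(2) = 0, and [u' v]_0^2 = 0.
Weak formulation: find u (satisfying any essential BC) such that ∫_0^2 u'(x) v'(x) dx = ∫_0^2 f v dx for all v ∈ V.
Substituting f(x) = sin(2*π*x), the right-hand side is ∫_0^2 (sin(2*π*x)) v dx.


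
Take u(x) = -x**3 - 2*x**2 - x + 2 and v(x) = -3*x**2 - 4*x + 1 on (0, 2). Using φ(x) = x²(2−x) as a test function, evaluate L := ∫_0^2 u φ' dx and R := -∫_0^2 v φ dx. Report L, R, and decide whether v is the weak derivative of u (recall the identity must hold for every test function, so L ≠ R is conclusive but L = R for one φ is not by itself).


LHS = 212/15, RHS = 172/15. No, v is not the weak derivative of u.

u(x) = -x**3 - 2*x**2 - x + 2, classical derivative u'(x) = -3*x**2 - 4*x - 1.
φ(x) = x²(2−x), so φ'(x) = x*(4 - 3*x).
Note φ(0) = φ(2) = 0, so the boundary term u·φ vanishes.
LHS = ∫_0^2 u(x) φ'(x) dx = ∫_0^2 (3*x^5 + 2*x^4 - 5*x^3 - 10*x^2 + 8*x) dx. Term by term:
  ∫_0^2 3*x^5 dx = 32;  ∫_0^2 2*x^4 dx = 64/5;  ∫_0^2 -5*x^3 dx = -20;
  ∫_0^2 -10*x^2 dx = -80/3;  ∫_0^2 8*x dx = 16.
Sum: 32 + 64/5 − 20 − 80/3 + 16 = 212/15.
So LHS = 212/15.
∫_0^2 v(x) φ(x) dx = ∫_0^2 (3*x^5 - 2*x^4 - 9*x^3 + 2*x^2) dx. Term by term:
  ∫_0^2 3*x^5 dx = 32;  ∫_0^2 -2*x^4 dx = -64/5;  ∫_0^2 -9*x^3 dx = -36;
  ∫_0^2 2*x^2 dx = 16/3.
Sum: 32 − 64/5 − 36 + 16/3 = -172/15.
So RHS = -∫_0^2 v(x) φ(x) dx = 172/15.
LHS − RHS = 8/3 ≠ 0, so the identity fails.
(For a valid weak derivative the identity must hold for EVERY test function, in particular this one. The failure shows v is NOT the weak derivative of u.)
Correct weak derivative would be u'(x) = -3*x**2 - 4*x - 1.
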